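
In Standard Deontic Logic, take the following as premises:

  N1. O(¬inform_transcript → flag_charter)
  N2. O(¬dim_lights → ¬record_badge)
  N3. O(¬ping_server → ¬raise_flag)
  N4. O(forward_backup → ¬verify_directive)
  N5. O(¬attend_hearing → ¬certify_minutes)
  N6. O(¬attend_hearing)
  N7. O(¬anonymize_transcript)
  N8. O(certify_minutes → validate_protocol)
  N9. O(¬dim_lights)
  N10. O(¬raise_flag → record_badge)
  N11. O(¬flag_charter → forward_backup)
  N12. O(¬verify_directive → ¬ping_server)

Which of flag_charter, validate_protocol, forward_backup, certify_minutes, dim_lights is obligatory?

From premise 9 we have O(¬dim_lights).
With premise 2, O(¬dim_lights → ¬record_badge), the K-axiom yields O(¬record_badge).
Premise 10, O(¬raise_flag → record_badge), contraposes to O(¬record_badge → raise_flag); with O(¬record_badge) we get O(raise_flag).
Premise 3 is O(¬ping_server → ¬raise_flag); contrapositively O(raise_flag → ping_server). Since O(raise_flag) holds, K gives O(ping_server).
Premise 12, O(¬verify_directive → ¬ping_server), contraposes to O(ping_server → verify_directive); with O(ping_server) we get O(verify_directive).
Premise 4, O(forward_backup → ¬verify_directive), contraposes to O(verify_directive → ¬forward_backup); with O(verify_directive) we get O(¬forward_backup).
The contrapositive of premise 11 (O(¬flag_charter → forward_backup)) is O(¬forward_backup → flag_charter), and O(¬forward_backup) is already established, so O(flag_charter).
So O(flag_charter) holds — flag_charter is obligatory. None of the other listed options is made obligatory by any chain of premises.

flag_charter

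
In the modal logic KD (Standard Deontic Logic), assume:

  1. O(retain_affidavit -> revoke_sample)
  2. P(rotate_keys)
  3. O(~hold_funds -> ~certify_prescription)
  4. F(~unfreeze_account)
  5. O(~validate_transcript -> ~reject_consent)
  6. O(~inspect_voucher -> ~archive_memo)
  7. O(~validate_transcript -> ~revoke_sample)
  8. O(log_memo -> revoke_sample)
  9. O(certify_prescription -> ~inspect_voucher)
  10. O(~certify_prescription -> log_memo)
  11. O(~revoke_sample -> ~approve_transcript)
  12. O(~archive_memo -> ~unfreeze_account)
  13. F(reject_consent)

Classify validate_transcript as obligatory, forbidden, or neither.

Premise 4, F(~unfreeze_account), is equivalent to O(unfreeze_account).
Premise 12 is O(~archive_memo -> ~unfreeze_account); contrapositively O(unfreeze_account -> archive_memo). Since O(unfreeze_account) holds, K gives O(archive_memo).
The contrapositive of premise 6 (O(~inspect_voucher -> ~archive_memo)) is O(archive_memo -> inspect_voucher), and O(archive_memo) is already established, so O(inspect_voucher).
Premise 9 is O(certify_prescription -> ~inspect_voucher); contrapositively O(inspect_voucher -> ~certify_prescription). Since O(inspect_voucher) holds, K gives O(~certify_prescription).
Applying K to premise 10 (O(~certify_prescription -> log_memo)) and O(~certify_prescription) yields O(log_memo).
With premise 8, O(log_memo -> revoke_sample), the K-axiom yields O(revoke_sample).
Premise 7 is O(~validate_transcript -> ~revoke_sample); contrapositively O(revoke_sample -> validate_transcript). Since O(revoke_sample) holds, K gives O(validate_transcript).
Premises 1, 2, 3, 5, 11, 13 do not contribute to this derivation.
Hence validate_transcript is obligatory.

Obligatory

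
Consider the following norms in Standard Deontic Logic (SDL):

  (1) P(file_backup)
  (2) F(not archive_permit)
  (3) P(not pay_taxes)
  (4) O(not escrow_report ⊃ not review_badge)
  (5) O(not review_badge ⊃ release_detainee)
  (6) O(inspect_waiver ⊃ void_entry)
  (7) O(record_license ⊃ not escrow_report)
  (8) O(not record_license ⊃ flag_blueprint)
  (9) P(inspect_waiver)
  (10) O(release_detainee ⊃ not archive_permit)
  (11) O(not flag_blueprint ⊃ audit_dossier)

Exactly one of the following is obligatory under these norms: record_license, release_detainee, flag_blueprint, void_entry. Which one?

Premise 2, F(not archive_permit), is equivalent to O(archive_permit).
Premise 10 is O(release_detainee ⊃ not archive_permit); contrapositively O(archive_permit ⊃ not release_detainee). Since O(archive_permit) holds, K gives O(not release_detainee).
The contrapositive of premise 5 (O(not review_badge ⊃ release_detainee)) is O(not release_detainee ⊃ review_badge), and O(not release_detainee) is already established, so O(review_badge).
Premise 4, O(not escrow_report ⊃ not review_badge), contraposes to O(review_badge ⊃ escrow_report); with O(review_badge) we get O(escrow_report).
Premise 7 is O(record_license ⊃ not escrow_report); contrapositively O(escrow_report ⊃ not record_license). Since O(escrow_report) holds, K gives O(not record_license).
From O(not record_license) and premise 8, O(not record_license ⊃ flag_blueprint), we obtain O(flag_blueprint).
So O(flag_blueprint) holds — flag_blueprint is obligatory. None of the other listed options is made obligatory by any chain of premises.

flag_blueprint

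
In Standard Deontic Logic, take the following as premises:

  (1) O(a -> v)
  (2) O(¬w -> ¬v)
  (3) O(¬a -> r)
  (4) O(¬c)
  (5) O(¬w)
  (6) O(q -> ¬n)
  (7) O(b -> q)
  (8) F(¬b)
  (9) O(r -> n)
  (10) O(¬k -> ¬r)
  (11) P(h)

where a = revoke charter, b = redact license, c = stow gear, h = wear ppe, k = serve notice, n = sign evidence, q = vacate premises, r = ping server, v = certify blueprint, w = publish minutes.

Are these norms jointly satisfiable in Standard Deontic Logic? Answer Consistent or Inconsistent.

F(¬b) at premise 8 means O(b).
Premise 7 is O(b -> q); since O(b), deontic closure gives O(q).
Premise 6 is O(q -> ¬n); since O(q), deontic closure gives O(¬n).
The contrapositive of premise 9 (O(r -> n)) is O(¬n -> ¬r), and O(¬n) is already established, so O(¬r).
Premise 3 is O(¬a -> r); contrapositively O(¬r -> a). Since O(¬r) holds, K gives O(a).
With premise 1, O(a -> v), the K-axiom yields O(v).
The contrapositive of premise 2 (O(¬w -> ¬v)) is O(v -> w), and O(v) is already established, so O(w).
However, premise 5 gives O(¬w).
We now have both O(w) and O(¬w) — w is simultaneously obligatory and forbidden, violating the D-axiom.

Inconsistent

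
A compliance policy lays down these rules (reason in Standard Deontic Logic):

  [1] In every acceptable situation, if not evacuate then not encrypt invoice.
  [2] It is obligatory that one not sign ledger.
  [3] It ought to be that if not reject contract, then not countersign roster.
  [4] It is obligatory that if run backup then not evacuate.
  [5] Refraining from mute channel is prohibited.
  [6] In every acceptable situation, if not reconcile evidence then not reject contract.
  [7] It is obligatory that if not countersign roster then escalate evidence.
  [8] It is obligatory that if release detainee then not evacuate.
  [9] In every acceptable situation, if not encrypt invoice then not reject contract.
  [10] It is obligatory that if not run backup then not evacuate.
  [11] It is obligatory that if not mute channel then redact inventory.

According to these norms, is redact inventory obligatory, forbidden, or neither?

Premise 11 is O(¬mute_channel → redact_inventory), but O(¬mute_channel) is not derivable from the premises, so it does not yield O(redact_inventory).
No premise or chain of K-axiom applications forces O(redact_inventory), and none forces O(¬redact_inventory). So redact_inventory is neither obligatory nor forbidden under these norms.

Neither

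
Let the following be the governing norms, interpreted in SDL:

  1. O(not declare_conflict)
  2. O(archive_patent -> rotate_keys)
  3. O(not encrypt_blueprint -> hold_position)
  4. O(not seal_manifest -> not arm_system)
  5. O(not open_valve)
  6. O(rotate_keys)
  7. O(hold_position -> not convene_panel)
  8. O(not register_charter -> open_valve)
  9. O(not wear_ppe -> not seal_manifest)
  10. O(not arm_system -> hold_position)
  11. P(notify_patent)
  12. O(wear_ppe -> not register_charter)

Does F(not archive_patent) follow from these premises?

No

Premise 2 is O(archive_patent -> rotate_keys); even if O(rotate_keys) held, inferring O(archive_patent) would be affirming the consequent — invalid.
No other premise forces O(archive_patent). An ideal world satisfying every premise can still have not archive_patent true, so F(not archive_patent) is not derivable.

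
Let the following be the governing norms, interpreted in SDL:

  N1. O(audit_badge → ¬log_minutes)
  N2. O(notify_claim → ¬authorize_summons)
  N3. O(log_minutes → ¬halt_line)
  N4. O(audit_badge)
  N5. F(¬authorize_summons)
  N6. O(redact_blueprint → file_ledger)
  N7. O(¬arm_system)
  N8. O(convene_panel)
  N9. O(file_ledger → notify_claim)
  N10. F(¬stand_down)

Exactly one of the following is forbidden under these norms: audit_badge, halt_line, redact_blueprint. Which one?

Premise 5 is F(¬authorize_summons), i.e. O(authorize_summons).
Premise 2, O(notify_claim → ¬authorize_summons), contraposes to O(authorize_summons → ¬notify_claim); with O(authorize_summons) we get O(¬notify_claim).
The contrapositive of premise 9 (O(file_ledger → notify_claim)) is O(¬notify_claim → ¬file_ledger), and O(¬notify_claim) is already established, so O(¬file_ledger).
Premise 6 is O(redact_blueprint → file_ledger); contrapositively O(¬file_ledger → ¬redact_blueprint). Since O(¬file_ledger) holds, K gives O(¬redact_blueprint).
So O(¬redact_blueprint) holds, i.e. redact_blueprint is forbidden. None of the other listed options is forbidden under the premises.

redact_blueprint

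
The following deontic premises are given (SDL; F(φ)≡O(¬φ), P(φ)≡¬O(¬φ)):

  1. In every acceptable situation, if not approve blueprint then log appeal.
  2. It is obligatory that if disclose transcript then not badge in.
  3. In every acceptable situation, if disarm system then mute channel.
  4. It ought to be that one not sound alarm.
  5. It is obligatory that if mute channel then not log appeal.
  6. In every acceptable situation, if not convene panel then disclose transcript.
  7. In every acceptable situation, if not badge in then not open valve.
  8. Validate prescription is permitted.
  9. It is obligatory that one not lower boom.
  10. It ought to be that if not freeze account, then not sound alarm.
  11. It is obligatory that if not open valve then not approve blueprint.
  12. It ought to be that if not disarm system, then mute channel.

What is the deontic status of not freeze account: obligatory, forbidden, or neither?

Premise 10 is O(¬freeze_account → ¬sound_alarm); even if O(¬sound_alarm) held, inferring O(¬freeze_account) would be affirming the consequent — invalid.
No premise or chain of K-axiom applications forces O(¬freeze_account), and none forces O(freeze_account). So ¬freeze_account is neither obligatory nor forbidden under these norms.

Neither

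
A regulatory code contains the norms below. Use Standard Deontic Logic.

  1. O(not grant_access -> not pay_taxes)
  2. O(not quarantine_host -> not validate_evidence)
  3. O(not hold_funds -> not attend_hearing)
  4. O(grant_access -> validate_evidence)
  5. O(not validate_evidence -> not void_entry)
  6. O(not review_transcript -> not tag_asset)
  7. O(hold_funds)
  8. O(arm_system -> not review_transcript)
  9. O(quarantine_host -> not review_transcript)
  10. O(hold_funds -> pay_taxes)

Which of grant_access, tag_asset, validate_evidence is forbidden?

tag_asset

From premise 7 we have O(hold_funds).
With premise 10, O(hold_funds -> pay_taxes), the K-axiom yields O(pay_taxes).
Premise 1, O(not grant_access -> not pay_taxes), contraposes to O(pay_taxes -> grant_access); with O(pay_taxes) we get O(grant_access).
Premise 4 is O(grant_access -> validate_evidence); since O(grant_access), deontic closure gives O(validate_evidence).
Premise 2 is O(not quarantine_host -> not validate_evidence); contrapositively O(validate_evidence -> quarantine_host). Since O(validate_evidence) holds, K gives O(quarantine_host).
Premise 9 is O(quarantine_host -> not review_transcript); since O(quarantine_host), deontic closure gives O(not review_transcript).
With premise 6, O(not review_transcript -> not tag_asset), the K-axiom yields O(not tag_asset).
So O(not tag_asset) holds, i.e. tag_asset is forbidden. None of the other listed options is forbidden under the premises.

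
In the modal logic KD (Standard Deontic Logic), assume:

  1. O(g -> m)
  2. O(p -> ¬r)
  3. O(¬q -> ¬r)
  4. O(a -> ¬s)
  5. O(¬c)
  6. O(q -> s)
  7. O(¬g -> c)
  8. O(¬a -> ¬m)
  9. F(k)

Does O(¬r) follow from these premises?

Yes

From premise 5 we have O(¬c).
Premise 7, O(¬g -> c), contraposes to O(¬c -> g); with O(¬c) we get O(g).
Premise 1 is O(g -> m); since O(g), deontic closure gives O(m).
The contrapositive of premise 8 (O(¬a -> ¬m)) is O(m -> a), and O(m) is already established, so O(a).
Premise 4 is O(a -> ¬s); since O(a), deontic closure gives O(¬s).
Premise 6 is O(q -> s); contrapositively O(¬s -> ¬q). Since O(¬s) holds, K gives O(¬q).
From O(¬q) and premise 3, O(¬q -> ¬r), we obtain O(¬r).
Premises 2, 9 do not contribute to this derivation.
So O(¬r) follows.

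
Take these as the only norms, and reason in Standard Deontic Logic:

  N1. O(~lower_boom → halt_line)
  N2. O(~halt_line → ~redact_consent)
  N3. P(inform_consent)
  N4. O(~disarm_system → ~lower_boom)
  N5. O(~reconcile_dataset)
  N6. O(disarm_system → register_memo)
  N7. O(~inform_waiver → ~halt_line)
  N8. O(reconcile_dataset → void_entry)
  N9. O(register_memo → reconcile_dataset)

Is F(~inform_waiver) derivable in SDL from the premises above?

Premise 5 states O(~reconcile_dataset) outright.
Premise 9 is O(register_memo → reconcile_dataset); contrapositively O(~reconcile_dataset → ~register_memo). Since O(~reconcile_dataset) holds, K gives O(~register_memo).
Premise 6 is O(disarm_system → register_memo); contrapositively O(~register_memo → ~disarm_system). Since O(~register_memo) holds, K gives O(~disarm_system).
From O(~disarm_system) and premise 4, O(~disarm_system → ~lower_boom), we obtain O(~lower_boom).
Premise 1 is O(~lower_boom → halt_line); since O(~lower_boom), deontic closure gives O(halt_line).
Premise 7 is O(~inform_waiver → ~halt_line); contrapositively O(halt_line → inform_waiver). Since O(halt_line) holds, K gives O(inform_waiver).
Premises 2, 3, 8 do not contribute to this derivation.
So O(inform_waiver) holds, i.e. F(~inform_waiver). The claim follows.

Yes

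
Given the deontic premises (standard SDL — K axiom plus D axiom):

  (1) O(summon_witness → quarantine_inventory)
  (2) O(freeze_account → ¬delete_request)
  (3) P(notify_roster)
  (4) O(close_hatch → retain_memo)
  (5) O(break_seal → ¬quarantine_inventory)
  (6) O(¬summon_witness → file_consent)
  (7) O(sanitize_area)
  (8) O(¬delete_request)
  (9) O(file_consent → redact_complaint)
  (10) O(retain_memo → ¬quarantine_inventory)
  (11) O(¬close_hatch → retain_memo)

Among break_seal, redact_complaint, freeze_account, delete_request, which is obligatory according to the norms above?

Premises 4 and 11 are O(close_hatch → retain_memo) and O(¬close_hatch → retain_memo); every ideal world satisfies close_hatch or ¬close_hatch, so in either case retain_memo holds — hence O(retain_memo).
With premise 10, O(retain_memo → ¬quarantine_inventory), the K-axiom yields O(¬quarantine_inventory).
Premise 1 is O(summon_witness → quarantine_inventory); contrapositively O(¬quarantine_inventory → ¬summon_witness). Since O(¬quarantine_inventory) holds, K gives O(¬summon_witness).
Applying K to premise 6 (O(¬summon_witness → file_consent)) and O(¬summon_witness) yields O(file_consent).
Applying K to premise 9 (O(file_consent → redact_complaint)) and O(file_consent) yields O(redact_complaint).
So O(redact_complaint) holds — redact_complaint is obligatory. None of the other listed options is made obligatory by any chain of premises.

redact_complaint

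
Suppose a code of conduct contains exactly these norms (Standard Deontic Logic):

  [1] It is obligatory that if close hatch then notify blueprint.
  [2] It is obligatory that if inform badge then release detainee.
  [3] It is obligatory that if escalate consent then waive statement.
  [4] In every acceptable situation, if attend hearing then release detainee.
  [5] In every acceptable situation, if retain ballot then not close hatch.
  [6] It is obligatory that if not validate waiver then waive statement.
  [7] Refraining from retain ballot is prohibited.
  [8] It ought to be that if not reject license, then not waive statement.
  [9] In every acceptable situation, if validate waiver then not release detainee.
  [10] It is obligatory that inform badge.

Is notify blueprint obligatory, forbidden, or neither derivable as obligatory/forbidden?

Neither

Premise 1 is O(close_hatch → notify_blueprint), but O(close_hatch) is not derivable from the premises, so it does not yield O(notify_blueprint).
No premise or chain of K-axiom applications forces O(notify_blueprint), and none forces O(¬notify_blueprint). So notify_blueprint is neither obligatory nor forbidden under these norms.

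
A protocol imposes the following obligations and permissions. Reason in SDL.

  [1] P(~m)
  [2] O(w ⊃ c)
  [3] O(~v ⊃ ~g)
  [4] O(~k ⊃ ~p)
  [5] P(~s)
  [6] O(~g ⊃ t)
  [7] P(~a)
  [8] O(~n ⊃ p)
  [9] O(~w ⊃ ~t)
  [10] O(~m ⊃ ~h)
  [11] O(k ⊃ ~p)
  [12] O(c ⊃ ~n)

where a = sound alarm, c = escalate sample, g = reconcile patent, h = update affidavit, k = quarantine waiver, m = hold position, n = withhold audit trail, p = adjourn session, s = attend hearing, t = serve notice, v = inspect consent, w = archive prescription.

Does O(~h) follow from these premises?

No

Premise 10 is O(~m ⊃ ~h), but O(~m) is not derivable from the premises (the permission P(~m) asserts only ~O(m), not O(~m)), so it does not yield O(~h).
No other premise forces O(~h). An ideal world satisfying every premise can still have ~h false, so O(~h) is not derivable.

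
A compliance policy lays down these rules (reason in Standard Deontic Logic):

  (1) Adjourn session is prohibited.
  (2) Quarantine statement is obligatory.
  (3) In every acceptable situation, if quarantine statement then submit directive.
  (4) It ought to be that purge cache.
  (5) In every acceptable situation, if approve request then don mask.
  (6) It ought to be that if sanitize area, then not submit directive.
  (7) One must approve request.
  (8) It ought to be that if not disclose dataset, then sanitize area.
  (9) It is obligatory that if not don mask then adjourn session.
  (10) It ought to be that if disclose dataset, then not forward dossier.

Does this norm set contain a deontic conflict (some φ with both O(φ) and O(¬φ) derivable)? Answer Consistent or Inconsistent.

Premise 9 is O(¬don_mask → adjourn_session), but O(¬don_mask) is not derivable from the premises, so it does not yield O(adjourn_session).
So O(adjourn_session) is not derivable, and the apparent clash with O(¬adjourn_session) does not arise.
A world satisfying every obligation exists (e.g. adjourn_session=false, approve_request=true, disclose_dataset=true, don_mask=true, forward_dossier=false, purge_cache=true, quarantine_statement=true, sanitize_area=false, submit_directive=true); no atom is both obligatory and forbidden, so the set is consistent.

Consistent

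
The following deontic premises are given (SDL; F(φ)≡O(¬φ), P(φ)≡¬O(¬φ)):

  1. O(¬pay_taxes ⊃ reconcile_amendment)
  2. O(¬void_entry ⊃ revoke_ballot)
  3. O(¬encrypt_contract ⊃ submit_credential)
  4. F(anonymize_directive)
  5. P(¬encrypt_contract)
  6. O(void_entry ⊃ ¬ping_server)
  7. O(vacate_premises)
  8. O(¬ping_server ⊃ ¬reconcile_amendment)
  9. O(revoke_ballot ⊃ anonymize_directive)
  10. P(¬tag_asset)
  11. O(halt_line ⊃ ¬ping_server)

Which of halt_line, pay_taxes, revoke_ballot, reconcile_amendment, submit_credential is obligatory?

pay_taxes

Premise 4 is F(anonymize_directive), i.e. O(¬anonymize_directive).
Premise 9 is O(revoke_ballot ⊃ anonymize_directive); contrapositively O(¬anonymize_directive ⊃ ¬revoke_ballot). Since O(¬anonymize_directive) holds, K gives O(¬revoke_ballot).
The contrapositive of premise 2 (O(¬void_entry ⊃ revoke_ballot)) is O(¬revoke_ballot ⊃ void_entry), and O(¬revoke_ballot) is already established, so O(void_entry).
Applying K to premise 6 (O(void_entry ⊃ ¬ping_server)) and O(void_entry) yields O(¬ping_server).
With premise 8, O(¬ping_server ⊃ ¬reconcile_amendment), the K-axiom yields O(¬reconcile_amendment).
The contrapositive of premise 1 (O(¬pay_taxes ⊃ reconcile_amendment)) is O(¬reconcile_amendment ⊃ pay_taxes), and O(¬reconcile_amendment) is already established, so O(pay_taxes).
So O(pay_taxes) holds — pay_taxes is obligatory. None of the other listed options is made obligatory by any chain of premises.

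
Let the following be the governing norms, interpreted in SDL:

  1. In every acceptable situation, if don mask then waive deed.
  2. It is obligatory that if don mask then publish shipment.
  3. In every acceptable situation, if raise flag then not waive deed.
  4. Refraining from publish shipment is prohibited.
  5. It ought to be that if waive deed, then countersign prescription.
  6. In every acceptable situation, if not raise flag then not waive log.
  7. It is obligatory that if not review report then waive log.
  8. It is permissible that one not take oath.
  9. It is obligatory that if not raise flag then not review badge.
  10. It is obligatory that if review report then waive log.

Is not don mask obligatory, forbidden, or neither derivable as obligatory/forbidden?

Premises 7 and 10 cover both cases: O(¬review_report → waive_log) and O(review_report → waive_log). Since ¬review_report ∨ review_report is a tautology, O(waive_log) follows.
The contrapositive of premise 6 (O(¬raise_flag → ¬waive_log)) is O(waive_log → raise_flag), and O(waive_log) is already established, so O(raise_flag).
From O(raise_flag) and premise 3, O(raise_flag → ¬waive_deed), we obtain O(¬waive_deed).
Premise 1, O(don_mask → waive_deed), contraposes to O(¬waive_deed → ¬don_mask); with O(¬waive_deed) we get O(¬don_mask).
Premises 2, 4, 5, 8, 9 do not contribute to this derivation.
Hence ¬don_mask is obligatory.

Obligatory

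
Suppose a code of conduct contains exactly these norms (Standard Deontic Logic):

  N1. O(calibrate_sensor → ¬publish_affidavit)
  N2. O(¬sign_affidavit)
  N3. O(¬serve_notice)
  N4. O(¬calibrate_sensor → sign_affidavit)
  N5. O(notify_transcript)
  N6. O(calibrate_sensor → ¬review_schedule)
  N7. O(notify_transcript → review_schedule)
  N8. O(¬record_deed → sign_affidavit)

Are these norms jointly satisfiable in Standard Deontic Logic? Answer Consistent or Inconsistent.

Inconsistent

Premise 5 gives O(notify_transcript).
Applying K to premise 7 (O(notify_transcript → review_schedule)) and O(notify_transcript) yields O(review_schedule).
Premise 6, O(calibrate_sensor → ¬review_schedule), contraposes to O(review_schedule → ¬calibrate_sensor); with O(review_schedule) we get O(¬calibrate_sensor).
Applying K to premise 4 (O(¬calibrate_sensor → sign_affidavit)) and O(¬calibrate_sensor) yields O(sign_affidavit).
But premise 2 directly asserts O(¬sign_affidavit).
We now have both O(sign_affidavit) and O(¬sign_affidavit) — sign_affidavit is simultaneously obligatory and forbidden, violating the D-axiom.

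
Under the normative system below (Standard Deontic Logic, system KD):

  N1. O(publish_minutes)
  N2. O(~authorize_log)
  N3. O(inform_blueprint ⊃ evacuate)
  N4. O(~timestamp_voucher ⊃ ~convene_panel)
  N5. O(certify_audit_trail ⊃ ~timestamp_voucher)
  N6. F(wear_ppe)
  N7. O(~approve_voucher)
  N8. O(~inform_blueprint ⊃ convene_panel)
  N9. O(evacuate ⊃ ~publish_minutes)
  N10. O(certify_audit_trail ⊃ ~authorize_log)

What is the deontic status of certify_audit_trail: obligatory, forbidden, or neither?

Premise 1 gives O(publish_minutes).
Premise 9 is O(evacuate ⊃ ~publish_minutes); contrapositively O(publish_minutes ⊃ ~evacuate). Since O(publish_minutes) holds, K gives O(~evacuate).
The contrapositive of premise 3 (O(inform_blueprint ⊃ evacuate)) is O(~evacuate ⊃ ~inform_blueprint), and O(~evacuate) is already established, so O(~inform_blueprint).
Applying K to premise 8 (O(~inform_blueprint ⊃ convene_panel)) and O(~inform_blueprint) yields O(convene_panel).
Premise 4 is O(~timestamp_voucher ⊃ ~convene_panel); contrapositively O(convene_panel ⊃ timestamp_voucher). Since O(convene_panel) holds, K gives O(timestamp_voucher).
Premise 5 is O(certify_audit_trail ⊃ ~timestamp_voucher); contrapositively O(timestamp_voucher ⊃ ~certify_audit_trail). Since O(timestamp_voucher) holds, K gives O(~certify_audit_trail).
Premises 2, 6, 7, 10 do not contribute to this derivation.
Thus O(~certify_audit_trail), which is F(certify_audit_trail): certify_audit_trail is forbidden.

Forbidden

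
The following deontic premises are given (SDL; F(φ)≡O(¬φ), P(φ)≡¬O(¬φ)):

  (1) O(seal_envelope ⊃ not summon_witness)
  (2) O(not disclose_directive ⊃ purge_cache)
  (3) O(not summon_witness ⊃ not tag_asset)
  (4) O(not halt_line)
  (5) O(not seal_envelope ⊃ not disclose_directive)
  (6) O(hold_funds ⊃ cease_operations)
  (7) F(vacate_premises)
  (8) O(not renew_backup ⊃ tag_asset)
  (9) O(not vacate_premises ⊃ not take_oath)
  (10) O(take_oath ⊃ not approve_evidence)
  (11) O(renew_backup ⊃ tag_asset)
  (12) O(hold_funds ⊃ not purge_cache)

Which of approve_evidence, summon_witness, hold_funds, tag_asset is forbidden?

hold_funds

Premises 8 and 11 are O(not renew_backup ⊃ tag_asset) and O(renew_backup ⊃ tag_asset); every ideal world satisfies not renew_backup or renew_backup, so in either case tag_asset holds — hence O(tag_asset).
Premise 3 is O(not summon_witness ⊃ not tag_asset); contrapositively O(tag_asset ⊃ summon_witness). Since O(tag_asset) holds, K gives O(summon_witness).
Premise 1, O(seal_envelope ⊃ not summon_witness), contraposes to O(summon_witness ⊃ not seal_envelope); with O(summon_witness) we get O(not seal_envelope).
From O(not seal_envelope) and premise 5, O(not seal_envelope ⊃ not disclose_directive), we obtain O(not disclose_directive).
With premise 2, O(not disclose_directive ⊃ purge_cache), the K-axiom yields O(purge_cache).
Premise 12 is O(hold_funds ⊃ not purge_cache); contrapositively O(purge_cache ⊃ not hold_funds). Since O(purge_cache) holds, K gives O(not hold_funds).
So O(not hold_funds) holds, i.e. hold_funds is forbidden. None of the other listed options is forbidden under the premises.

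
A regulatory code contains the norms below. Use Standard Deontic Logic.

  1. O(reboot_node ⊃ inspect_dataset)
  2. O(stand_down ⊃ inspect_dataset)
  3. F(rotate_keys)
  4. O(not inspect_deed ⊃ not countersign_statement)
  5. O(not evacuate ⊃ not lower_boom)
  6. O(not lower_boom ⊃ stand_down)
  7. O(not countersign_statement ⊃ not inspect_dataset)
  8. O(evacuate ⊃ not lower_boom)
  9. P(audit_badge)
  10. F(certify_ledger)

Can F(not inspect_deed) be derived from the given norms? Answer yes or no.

By case analysis on evacuate: premise 8 gives O(evacuate ⊃ not lower_boom) and premise 5 gives O(not evacuate ⊃ not lower_boom), so O(not lower_boom) either way.
With premise 6, O(not lower_boom ⊃ stand_down), the K-axiom yields O(stand_down).
With premise 2, O(stand_down ⊃ inspect_dataset), the K-axiom yields O(inspect_dataset).
Premise 7 is O(not countersign_statement ⊃ not inspect_dataset); contrapositively O(inspect_dataset ⊃ countersign_statement). Since O(inspect_dataset) holds, K gives O(countersign_statement).
Premise 4 is O(not inspect_deed ⊃ not countersign_statement); contrapositively O(countersign_statement ⊃ inspect_deed). Since O(countersign_statement) holds, K gives O(inspect_deed).
Premises 1, 3, 9, 10 do not contribute to this derivation.
So O(inspect_deed) holds, i.e. F(not inspect_deed). The claim follows.

Yes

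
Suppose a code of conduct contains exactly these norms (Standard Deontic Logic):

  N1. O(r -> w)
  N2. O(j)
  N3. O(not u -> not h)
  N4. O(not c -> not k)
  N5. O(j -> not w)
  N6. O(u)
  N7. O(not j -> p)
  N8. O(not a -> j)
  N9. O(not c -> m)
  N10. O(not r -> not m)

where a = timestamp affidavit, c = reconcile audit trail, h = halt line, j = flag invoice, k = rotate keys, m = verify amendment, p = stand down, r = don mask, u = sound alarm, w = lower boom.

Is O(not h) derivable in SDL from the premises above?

No

Premise 3 is O(not u -> not h), but O(not u) is not derivable from the premises, so it does not yield O(not h).
No other premise forces O(not h). An ideal world satisfying every premise can still have not h false, so O(not h) is not derivable.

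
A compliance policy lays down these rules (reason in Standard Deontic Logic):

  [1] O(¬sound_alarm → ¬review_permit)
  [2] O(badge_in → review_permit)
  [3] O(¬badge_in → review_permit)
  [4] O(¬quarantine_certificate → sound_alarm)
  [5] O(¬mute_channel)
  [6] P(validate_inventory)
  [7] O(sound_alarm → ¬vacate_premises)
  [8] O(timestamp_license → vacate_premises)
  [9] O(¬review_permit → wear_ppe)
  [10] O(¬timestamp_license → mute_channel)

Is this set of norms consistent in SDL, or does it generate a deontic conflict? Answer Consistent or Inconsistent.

Inconsistent

Premises 2 and 3 are O(badge_in → review_permit) and O(¬badge_in → review_permit); every ideal world satisfies badge_in or ¬badge_in, so in either case review_permit holds — hence O(review_permit).
The contrapositive of premise 1 (O(¬sound_alarm → ¬review_permit)) is O(review_permit → sound_alarm), and O(review_permit) is already established, so O(sound_alarm).
With premise 7, O(sound_alarm → ¬vacate_premises), the K-axiom yields O(¬vacate_premises).
Premise 8, O(timestamp_license → vacate_premises), contraposes to O(¬vacate_premises → ¬timestamp_license); with O(¬vacate_premises) we get O(¬timestamp_license).
Premise 10 is O(¬timestamp_license → mute_channel); since O(¬timestamp_license), deontic closure gives O(mute_channel).
Yet premise 5 states O(¬mute_channel).
We now have both O(mute_channel) and O(¬mute_channel) — mute_channel is simultaneously obligatory and forbidden, violating the D-axiom.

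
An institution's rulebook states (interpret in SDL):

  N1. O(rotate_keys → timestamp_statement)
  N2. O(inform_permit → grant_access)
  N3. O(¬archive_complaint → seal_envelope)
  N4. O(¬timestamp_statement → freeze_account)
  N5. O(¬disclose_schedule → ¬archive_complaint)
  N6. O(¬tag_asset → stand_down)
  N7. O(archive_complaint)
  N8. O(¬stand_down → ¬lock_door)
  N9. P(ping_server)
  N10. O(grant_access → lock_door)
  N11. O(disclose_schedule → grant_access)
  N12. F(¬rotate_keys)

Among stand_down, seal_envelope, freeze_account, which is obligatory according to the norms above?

Premise 7 gives O(archive_complaint).
Premise 5, O(¬disclose_schedule → ¬archive_complaint), contraposes to O(archive_complaint → disclose_schedule); with O(archive_complaint) we get O(disclose_schedule).
Applying K to premise 11 (O(disclose_schedule → grant_access)) and O(disclose_schedule) yields O(grant_access).
With premise 10, O(grant_access → lock_door), the K-axiom yields O(lock_door).
Premise 8 is O(¬stand_down → ¬lock_door); contrapositively O(lock_door → stand_down). Since O(lock_door) holds, K gives O(stand_down).
So O(stand_down) holds — stand_down is obligatory. None of the other listed options is made obligatory by any chain of premises.

stand_down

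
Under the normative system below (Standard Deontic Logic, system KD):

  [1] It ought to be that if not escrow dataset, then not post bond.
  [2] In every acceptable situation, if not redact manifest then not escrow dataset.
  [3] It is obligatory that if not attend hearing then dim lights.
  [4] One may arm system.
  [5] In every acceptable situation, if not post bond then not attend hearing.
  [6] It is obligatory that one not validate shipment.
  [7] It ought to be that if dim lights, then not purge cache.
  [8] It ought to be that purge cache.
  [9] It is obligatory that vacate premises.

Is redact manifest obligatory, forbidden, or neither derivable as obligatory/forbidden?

Obligatory

Premise 8 gives O(purge_cache).
Premise 7 is O(dim_lights → ¬purge_cache); contrapositively O(purge_cache → ¬dim_lights). Since O(purge_cache) holds, K gives O(¬dim_lights).
The contrapositive of premise 3 (O(¬attend_hearing → dim_lights)) is O(¬dim_lights → attend_hearing), and O(¬dim_lights) is already established, so O(attend_hearing).
The contrapositive of premise 5 (O(¬post_bond → ¬attend_hearing)) is O(attend_hearing → post_bond), and O(attend_hearing) is already established, so O(post_bond).
Premise 1, O(¬escrow_dataset → ¬post_bond), contraposes to O(post_bond → escrow_dataset); with O(post_bond) we get O(escrow_dataset).
Premise 2 is O(¬redact_manifest → ¬escrow_dataset); contrapositively O(escrow_dataset → redact_manifest). Since O(escrow_dataset) holds, K gives O(redact_manifest).
Premises 4, 6, 9 do not contribute to this derivation.
Hence redact_manifest is obligatory.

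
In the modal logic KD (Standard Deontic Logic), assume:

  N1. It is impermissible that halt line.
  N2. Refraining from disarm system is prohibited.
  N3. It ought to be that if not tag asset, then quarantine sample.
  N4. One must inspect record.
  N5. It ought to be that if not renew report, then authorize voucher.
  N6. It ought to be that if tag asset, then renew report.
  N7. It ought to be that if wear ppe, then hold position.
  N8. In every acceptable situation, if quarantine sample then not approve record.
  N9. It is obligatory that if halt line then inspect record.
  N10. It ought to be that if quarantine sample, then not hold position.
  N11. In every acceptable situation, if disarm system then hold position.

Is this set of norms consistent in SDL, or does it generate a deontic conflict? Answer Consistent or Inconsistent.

Premise 9 is O(halt_line → inspect_record); even if O(inspect_record) held, inferring O(halt_line) would be affirming the consequent — invalid.
So O(halt_line) is not derivable, and the apparent clash with O(¬halt_line) does not arise.
A world satisfying every obligation exists (e.g. approve_record=false, authorize_voucher=false, disarm_system=true, halt_line=false, hold_position=true, inspect_record=true, quarantine_sample=false, renew_report=true, tag_asset=true, wear_ppe=false); no atom is both obligatory and forbidden, so the set is consistent.

Consistent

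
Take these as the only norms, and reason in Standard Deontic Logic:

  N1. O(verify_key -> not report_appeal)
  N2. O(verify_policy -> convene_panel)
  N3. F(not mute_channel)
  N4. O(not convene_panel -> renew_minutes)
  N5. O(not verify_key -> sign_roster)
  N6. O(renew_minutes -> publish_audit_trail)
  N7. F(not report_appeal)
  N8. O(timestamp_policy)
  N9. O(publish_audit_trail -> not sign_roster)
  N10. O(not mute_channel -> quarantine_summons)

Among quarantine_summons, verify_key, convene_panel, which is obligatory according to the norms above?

convene_panel

F(not report_appeal) at premise 7 means O(report_appeal).
Premise 1 is O(verify_key -> not report_appeal); contrapositively O(report_appeal -> not verify_key). Since O(report_appeal) holds, K gives O(not verify_key).
Premise 5 is O(not verify_key -> sign_roster); since O(not verify_key), deontic closure gives O(sign_roster).
The contrapositive of premise 9 (O(publish_audit_trail -> not sign_roster)) is O(sign_roster -> not publish_audit_trail), and O(sign_roster) is already established, so O(not publish_audit_trail).
Premise 6 is O(renew_minutes -> publish_audit_trail); contrapositively O(not publish_audit_trail -> not renew_minutes). Since O(not publish_audit_trail) holds, K gives O(not renew_minutes).
Premise 4 is O(not convene_panel -> renew_minutes); contrapositively O(not renew_minutes -> convene_panel). Since O(not renew_minutes) holds, K gives O(convene_panel).
So O(convene_panel) holds — convene_panel is obligatory. None of the other listed options is made obligatory by any chain of premises.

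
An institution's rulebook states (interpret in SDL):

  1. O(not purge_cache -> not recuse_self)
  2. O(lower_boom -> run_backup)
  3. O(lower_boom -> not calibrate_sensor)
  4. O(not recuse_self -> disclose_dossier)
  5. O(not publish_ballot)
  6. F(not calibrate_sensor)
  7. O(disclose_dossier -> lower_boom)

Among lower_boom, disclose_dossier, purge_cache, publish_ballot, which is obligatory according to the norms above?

Premise 6, F(not calibrate_sensor), is equivalent to O(calibrate_sensor).
Premise 3 is O(lower_boom -> not calibrate_sensor); contrapositively O(calibrate_sensor -> not lower_boom). Since O(calibrate_sensor) holds, K gives O(not lower_boom).
Premise 7 is O(disclose_dossier -> lower_boom); contrapositively O(not lower_boom -> not disclose_dossier). Since O(not lower_boom) holds, K gives O(not disclose_dossier).
The contrapositive of premise 4 (O(not recuse_self -> disclose_dossier)) is O(not disclose_dossier -> recuse_self), and O(not disclose_dossier) is already established, so O(recuse_self).
The contrapositive of premise 1 (O(not purge_cache -> not recuse_self)) is O(recuse_self -> purge_cache), and O(recuse_self) is already established, so O(purge_cache).
So O(purge_cache) holds — purge_cache is obligatory. None of the other listed options is made obligatory by any chain of premises.

purge_cache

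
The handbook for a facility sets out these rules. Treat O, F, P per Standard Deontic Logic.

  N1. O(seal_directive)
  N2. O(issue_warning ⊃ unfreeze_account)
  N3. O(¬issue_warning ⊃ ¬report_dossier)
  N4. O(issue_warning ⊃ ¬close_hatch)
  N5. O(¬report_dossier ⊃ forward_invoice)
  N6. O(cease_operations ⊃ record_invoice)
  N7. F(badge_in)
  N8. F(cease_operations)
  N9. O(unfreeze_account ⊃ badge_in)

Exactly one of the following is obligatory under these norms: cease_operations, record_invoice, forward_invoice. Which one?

F(badge_in) at premise 7 means O(¬badge_in).
Premise 9 is O(unfreeze_account ⊃ badge_in); contrapositively O(¬badge_in ⊃ ¬unfreeze_account). Since O(¬badge_in) holds, K gives O(¬unfreeze_account).
Premise 2, O(issue_warning ⊃ unfreeze_account), contraposes to O(¬unfreeze_account ⊃ ¬issue_warning); with O(¬unfreeze_account) we get O(¬issue_warning).
Applying K to premise 3 (O(¬issue_warning ⊃ ¬report_dossier)) and O(¬issue_warning) yields O(¬report_dossier).
Applying K to premise 5 (O(¬report_dossier ⊃ forward_invoice)) and O(¬report_dossier) yields O(forward_invoice).
So O(forward_invoice) holds — forward_invoice is obligatory. None of the other listed options is made obligatory by any chain of premises.

forward_invoice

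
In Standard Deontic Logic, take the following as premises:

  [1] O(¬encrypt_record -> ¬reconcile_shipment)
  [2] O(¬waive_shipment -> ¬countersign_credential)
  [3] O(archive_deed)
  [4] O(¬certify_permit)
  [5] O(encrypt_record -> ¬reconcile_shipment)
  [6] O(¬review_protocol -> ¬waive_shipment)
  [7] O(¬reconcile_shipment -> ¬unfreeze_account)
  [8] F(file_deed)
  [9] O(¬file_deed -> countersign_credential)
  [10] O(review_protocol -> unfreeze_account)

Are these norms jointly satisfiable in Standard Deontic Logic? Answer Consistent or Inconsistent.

Inconsistent

Premises 5 and 1 cover both cases: O(encrypt_record -> ¬reconcile_shipment) and O(¬encrypt_record -> ¬reconcile_shipment). Since encrypt_record ∨ ¬encrypt_record is a tautology, O(¬reconcile_shipment) follows.
Premise 7 is O(¬reconcile_shipment -> ¬unfreeze_account); since O(¬reconcile_shipment), deontic closure gives O(¬unfreeze_account).
The contrapositive of premise 10 (O(review_protocol -> unfreeze_account)) is O(¬unfreeze_account -> ¬review_protocol), and O(¬unfreeze_account) is already established, so O(¬review_protocol).
Premise 6 is O(¬review_protocol -> ¬waive_shipment); since O(¬review_protocol), deontic closure gives O(¬waive_shipment).
Applying K to premise 2 (O(¬waive_shipment -> ¬countersign_credential)) and O(¬waive_shipment) yields O(¬countersign_credential).
Premise 9 is O(¬file_deed -> countersign_credential); contrapositively O(¬countersign_credential -> file_deed). Since O(¬countersign_credential) holds, K gives O(file_deed).
However, F(file_deed) at premise 8 amounts to O(¬file_deed).
We now have both O(file_deed) and O(¬file_deed) — file_deed is simultaneously obligatory and forbidden, violating the D-axiom.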